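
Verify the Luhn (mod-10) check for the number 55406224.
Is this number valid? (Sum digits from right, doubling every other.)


Luhn sum = 27
27 mod 10 = 7

Invalid (Luhn sum mod 10 = 7)


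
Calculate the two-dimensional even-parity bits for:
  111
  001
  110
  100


Row parities: 1101
Column parities: 100

Row P: 1101, Col P: 100, Corner: 1


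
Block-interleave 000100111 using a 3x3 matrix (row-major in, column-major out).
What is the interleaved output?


Matrix:
  000
  100
  111
Read columns: 011001001

011001001


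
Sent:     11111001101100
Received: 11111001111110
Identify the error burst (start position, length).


XOR: 00000000010010

Burst at position 9, length 4


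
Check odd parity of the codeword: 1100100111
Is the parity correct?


Number of 1s: 6

No, parity error (6 ones)


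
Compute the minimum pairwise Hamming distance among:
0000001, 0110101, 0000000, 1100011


Comparing all pairs, minimum distance: 1
Can detect 0 errors, correct 0 errors

1


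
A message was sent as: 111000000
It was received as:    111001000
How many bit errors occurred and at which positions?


XOR: 000001000

1 error(s) at position(s): 5


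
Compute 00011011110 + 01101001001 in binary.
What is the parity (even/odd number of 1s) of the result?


00011011110 = 222
01101001001 = 841
Sum = 1063 = 10000100111
1s count = 5

odd parity (5 ones in 10000100111)


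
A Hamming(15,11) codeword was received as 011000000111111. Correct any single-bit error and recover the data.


Syndrome = 0: no error detected

Data: 10000111111 (no errors)


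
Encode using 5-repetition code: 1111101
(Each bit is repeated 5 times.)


Each bit -> 5 copies

11111111111111111111111110000011111


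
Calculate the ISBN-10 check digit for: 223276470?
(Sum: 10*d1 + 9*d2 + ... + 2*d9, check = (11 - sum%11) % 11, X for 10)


Weighted sum: 185
185 mod 11 = 9

Check digit: 2


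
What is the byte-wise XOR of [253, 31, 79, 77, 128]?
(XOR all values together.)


XOR chain: 253 ^ 31 ^ 79 ^ 77 ^ 128 = 96

96


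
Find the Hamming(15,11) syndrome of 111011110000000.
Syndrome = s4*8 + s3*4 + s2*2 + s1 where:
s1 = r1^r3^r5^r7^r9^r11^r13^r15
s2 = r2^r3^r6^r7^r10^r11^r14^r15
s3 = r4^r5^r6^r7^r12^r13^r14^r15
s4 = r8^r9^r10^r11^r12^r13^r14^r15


s1=0, s2=0, s3=1, s4=1

Syndrome = 12 (error at position 12)


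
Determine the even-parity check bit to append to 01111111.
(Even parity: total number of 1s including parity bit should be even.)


Number of 1s in data: 7
Parity bit: 1

1


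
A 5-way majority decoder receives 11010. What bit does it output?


Ones: 3 out of 5
Threshold: 3

1 (3/5 voted 1)


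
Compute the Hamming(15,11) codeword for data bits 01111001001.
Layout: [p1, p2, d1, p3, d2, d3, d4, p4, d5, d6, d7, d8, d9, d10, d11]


Parity bits: p1=0, p2=1, p3=1, p4=1

010111111001001


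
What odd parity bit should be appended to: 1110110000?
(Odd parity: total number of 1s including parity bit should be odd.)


Number of 1s in data: 5
Parity bit: 0

0


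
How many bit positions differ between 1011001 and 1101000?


XOR: 0110001
Count of 1s: 3

3


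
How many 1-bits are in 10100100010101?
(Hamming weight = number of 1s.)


Counting 1s in 10100100010101

6


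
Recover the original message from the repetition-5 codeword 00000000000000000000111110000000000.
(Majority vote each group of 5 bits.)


Groups: 00000, 00000, 00000, 00000, 11111, 00000, 00000
Majority votes: 0000100

0000100


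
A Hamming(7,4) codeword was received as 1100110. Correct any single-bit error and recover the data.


Syndrome = 0: no error detected

Data: 0110 (no errors)


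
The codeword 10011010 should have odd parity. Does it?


Number of 1s: 4

No, parity error (4 ones)


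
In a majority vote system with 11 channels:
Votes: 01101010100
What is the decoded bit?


Ones: 5 out of 11
Threshold: 6

0 (5/11 voted 1)


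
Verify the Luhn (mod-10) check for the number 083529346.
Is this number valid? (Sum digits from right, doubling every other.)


Luhn sum = 39
39 mod 10 = 9

Invalid (Luhn sum mod 10 = 9)


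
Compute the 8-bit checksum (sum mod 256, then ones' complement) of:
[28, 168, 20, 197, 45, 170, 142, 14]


Sum = 784 mod 256 = 16
Complement = 239

239


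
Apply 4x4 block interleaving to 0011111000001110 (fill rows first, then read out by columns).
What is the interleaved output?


Matrix:
  0011
  1110
  0000
  1110
Read columns: 0101010111011000

0101010111011000


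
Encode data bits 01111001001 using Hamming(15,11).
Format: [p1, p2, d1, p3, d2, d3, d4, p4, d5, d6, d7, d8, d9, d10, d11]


Parity bits: p1=0, p2=1, p3=1, p4=1

010111111001001


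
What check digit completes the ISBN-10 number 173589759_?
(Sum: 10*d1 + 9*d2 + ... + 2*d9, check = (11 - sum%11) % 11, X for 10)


Weighted sum: 286
286 mod 11 = 0

Check digit: 0


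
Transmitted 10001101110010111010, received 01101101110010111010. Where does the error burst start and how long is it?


XOR: 11100000000000000000

Burst at position 0, length 3


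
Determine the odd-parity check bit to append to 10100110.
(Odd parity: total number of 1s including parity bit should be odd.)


Number of 1s in data: 4
Parity bit: 1

1


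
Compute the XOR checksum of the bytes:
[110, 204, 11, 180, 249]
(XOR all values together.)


XOR chain: 110 ^ 204 ^ 11 ^ 180 ^ 249 = 228

228


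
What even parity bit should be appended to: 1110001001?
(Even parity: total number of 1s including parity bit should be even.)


Number of 1s in data: 5
Parity bit: 1

1


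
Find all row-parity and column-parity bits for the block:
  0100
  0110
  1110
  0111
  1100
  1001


Row parities: 101100
Column parities: 1110

Row P: 101100, Col P: 1110, Corner: 1


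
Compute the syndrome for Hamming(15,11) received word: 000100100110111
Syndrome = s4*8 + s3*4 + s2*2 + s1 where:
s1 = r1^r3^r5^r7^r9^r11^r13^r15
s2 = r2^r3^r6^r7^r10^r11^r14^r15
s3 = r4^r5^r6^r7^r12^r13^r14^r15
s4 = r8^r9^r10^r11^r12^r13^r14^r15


s1=0, s2=1, s3=1, s4=1

Syndrome = 14 (error at position 14)


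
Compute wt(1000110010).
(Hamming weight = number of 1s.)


Counting 1s in 1000110010

4


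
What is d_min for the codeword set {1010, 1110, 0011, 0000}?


Comparing all pairs, minimum distance: 1
Can detect 0 errors, correct 0 errors

1


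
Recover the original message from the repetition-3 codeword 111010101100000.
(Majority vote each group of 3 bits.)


Groups: 111, 010, 101, 100, 000
Majority votes: 10100

10100


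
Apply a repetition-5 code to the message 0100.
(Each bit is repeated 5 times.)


Each bit -> 5 copies

00000111110000000000


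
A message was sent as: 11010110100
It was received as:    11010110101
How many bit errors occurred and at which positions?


XOR: 00000000001

1 error(s) at position(s): 10


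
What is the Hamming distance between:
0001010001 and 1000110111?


XOR: 1001100110
Count of 1s: 5

5


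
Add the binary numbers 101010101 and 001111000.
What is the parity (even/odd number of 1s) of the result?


101010101 = 341
001111000 = 120
Sum = 461 = 111001101
1s count = 6

even parity (6 ones in 111001101)


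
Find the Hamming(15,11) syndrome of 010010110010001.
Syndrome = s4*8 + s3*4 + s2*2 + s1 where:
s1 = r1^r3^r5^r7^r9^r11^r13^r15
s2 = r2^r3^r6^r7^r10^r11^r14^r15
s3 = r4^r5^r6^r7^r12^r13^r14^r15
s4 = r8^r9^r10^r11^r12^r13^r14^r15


s1=0, s2=0, s3=1, s4=1

Syndrome = 12 (error at position 12)


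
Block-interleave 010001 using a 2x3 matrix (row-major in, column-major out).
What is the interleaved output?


Matrix:
  010
  001
Read columns: 001001

001001


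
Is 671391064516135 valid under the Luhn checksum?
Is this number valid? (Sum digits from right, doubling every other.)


Luhn sum = 53
53 mod 10 = 3

Invalid (Luhn sum mod 10 = 3)


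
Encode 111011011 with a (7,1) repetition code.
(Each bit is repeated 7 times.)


Each bit -> 7 copies

111111111111111111111000000011111111111111000000011111111111111


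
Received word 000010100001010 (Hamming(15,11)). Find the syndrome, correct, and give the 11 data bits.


Syndrome = 0: no error detected

Data: 01010001010 (no errors)


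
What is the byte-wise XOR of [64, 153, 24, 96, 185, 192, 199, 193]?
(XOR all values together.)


XOR chain: 64 ^ 153 ^ 24 ^ 96 ^ 185 ^ 192 ^ 199 ^ 193 = 222

222


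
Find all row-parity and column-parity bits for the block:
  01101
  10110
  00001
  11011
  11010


Row parities: 11101
Column parities: 11011

Row P: 11101, Col P: 11011, Corner: 0


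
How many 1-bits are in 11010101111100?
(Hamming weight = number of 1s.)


Counting 1s in 11010101111100

9


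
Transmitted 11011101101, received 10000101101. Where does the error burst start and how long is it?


XOR: 01011000000

Burst at position 1, length 4


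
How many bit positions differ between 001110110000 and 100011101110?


XOR: 101101011110
Count of 1s: 8

8


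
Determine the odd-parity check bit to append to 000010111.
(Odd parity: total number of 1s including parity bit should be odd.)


Number of 1s in data: 4
Parity bit: 1

1


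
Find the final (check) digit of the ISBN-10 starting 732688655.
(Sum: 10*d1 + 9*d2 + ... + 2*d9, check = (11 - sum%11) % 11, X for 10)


Weighted sum: 292
292 mod 11 = 6

Check digit: 5


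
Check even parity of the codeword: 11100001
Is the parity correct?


Number of 1s: 4

Yes, parity is correct (4 ones)


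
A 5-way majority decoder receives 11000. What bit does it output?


Ones: 2 out of 5
Threshold: 3

0 (2/5 voted 1)


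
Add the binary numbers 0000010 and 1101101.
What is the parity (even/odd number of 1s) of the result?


0000010 = 2
1101101 = 109
Sum = 111 = 1101111
1s count = 6

even parity (6 ones in 1101111)


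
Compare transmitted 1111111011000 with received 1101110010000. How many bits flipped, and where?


XOR: 0010001001000

3 error(s) at position(s): 2, 6, 9


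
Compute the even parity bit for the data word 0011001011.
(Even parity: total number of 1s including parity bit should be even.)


Number of 1s in data: 5
Parity bit: 1

1


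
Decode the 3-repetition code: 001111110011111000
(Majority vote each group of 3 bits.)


Groups: 001, 111, 110, 011, 111, 000
Majority votes: 011110

011110


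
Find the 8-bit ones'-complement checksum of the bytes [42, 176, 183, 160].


Sum = 561 mod 256 = 49
Complement = 206

206


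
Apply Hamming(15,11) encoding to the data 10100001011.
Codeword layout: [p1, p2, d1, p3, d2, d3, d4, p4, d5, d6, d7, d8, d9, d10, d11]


Parity bits: p1=0, p2=0, p3=0, p4=1

001001010001011


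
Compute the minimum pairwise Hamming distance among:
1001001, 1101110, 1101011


Comparing all pairs, minimum distance: 2
Can detect 1 errors, correct 0 errors

2


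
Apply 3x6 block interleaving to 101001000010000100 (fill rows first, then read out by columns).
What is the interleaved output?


Matrix:
  101001
  000010
  000100
Read columns: 100000100001010100

100000100001010100


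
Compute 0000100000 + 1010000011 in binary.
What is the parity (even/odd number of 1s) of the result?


0000100000 = 32
1010000011 = 643
Sum = 675 = 1010100011
1s count = 5

odd parity (5 ones in 1010100011)


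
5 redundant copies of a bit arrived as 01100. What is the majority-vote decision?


Ones: 2 out of 5
Threshold: 3

0 (2/5 voted 1)


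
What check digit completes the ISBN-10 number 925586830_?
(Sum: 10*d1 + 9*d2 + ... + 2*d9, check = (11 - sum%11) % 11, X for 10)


Weighted sum: 302
302 mod 11 = 5

Check digit: 6


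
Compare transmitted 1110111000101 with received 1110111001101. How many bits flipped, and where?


XOR: 0000000001000

1 error(s) at position(s): 9


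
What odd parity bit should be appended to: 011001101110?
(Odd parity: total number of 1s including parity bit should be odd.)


Number of 1s in data: 7
Parity bit: 0

0


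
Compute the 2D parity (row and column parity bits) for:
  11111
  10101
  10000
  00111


Row parities: 1111
Column parities: 11101

Row P: 1111, Col P: 11101, Corner: 0


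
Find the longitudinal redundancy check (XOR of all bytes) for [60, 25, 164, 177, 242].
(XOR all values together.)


XOR chain: 60 ^ 25 ^ 164 ^ 177 ^ 242 = 194

194


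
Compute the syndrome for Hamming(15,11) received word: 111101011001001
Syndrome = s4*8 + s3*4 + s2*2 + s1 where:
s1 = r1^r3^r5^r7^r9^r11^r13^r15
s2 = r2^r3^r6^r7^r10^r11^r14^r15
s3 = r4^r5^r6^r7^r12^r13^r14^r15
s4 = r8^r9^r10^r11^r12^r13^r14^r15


s1=0, s2=0, s3=0, s4=0

Syndrome = 0 (no error)


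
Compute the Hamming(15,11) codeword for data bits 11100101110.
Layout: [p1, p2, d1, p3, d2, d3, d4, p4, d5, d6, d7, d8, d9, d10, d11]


Parity bits: p1=1, p2=0, p3=1, p4=0

101111000101110


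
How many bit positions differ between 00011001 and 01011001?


XOR: 01000000
Count of 1s: 1

1


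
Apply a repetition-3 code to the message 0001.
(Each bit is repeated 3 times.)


Each bit -> 3 copies

000000000111


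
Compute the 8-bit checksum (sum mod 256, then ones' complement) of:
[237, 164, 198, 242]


Sum = 841 mod 256 = 73
Complement = 182

182


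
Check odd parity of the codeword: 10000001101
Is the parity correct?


Number of 1s: 4

No, parity error (4 ones)


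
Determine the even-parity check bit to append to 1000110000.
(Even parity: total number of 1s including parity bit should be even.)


Number of 1s in data: 3
Parity bit: 1

1


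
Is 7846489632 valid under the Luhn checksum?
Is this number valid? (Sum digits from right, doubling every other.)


Luhn sum = 66
66 mod 10 = 6

Invalid (Luhn sum mod 10 = 6)


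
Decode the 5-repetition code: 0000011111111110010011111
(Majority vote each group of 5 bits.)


Groups: 00000, 11111, 11111, 00100, 11111
Majority votes: 01101

01101


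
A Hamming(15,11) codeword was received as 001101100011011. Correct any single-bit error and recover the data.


Syndrome = 0: no error detected

Data: 10110011011 (no errors)


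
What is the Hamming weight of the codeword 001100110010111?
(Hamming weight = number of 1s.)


Counting 1s in 001100110010111

8


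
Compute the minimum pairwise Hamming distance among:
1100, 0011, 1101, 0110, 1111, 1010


Comparing all pairs, minimum distance: 1
Can detect 0 errors, correct 0 errors

1


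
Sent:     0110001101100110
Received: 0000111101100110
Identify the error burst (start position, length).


XOR: 0110110000000000

Burst at position 1, length 5


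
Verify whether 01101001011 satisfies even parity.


Number of 1s: 6

Yes, parity is correct (6 ones)


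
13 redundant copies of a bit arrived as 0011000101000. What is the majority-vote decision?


Ones: 4 out of 13
Threshold: 7

0 (4/13 voted 1)


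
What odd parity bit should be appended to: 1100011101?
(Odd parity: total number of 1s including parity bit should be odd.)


Number of 1s in data: 6
Parity bit: 1

1


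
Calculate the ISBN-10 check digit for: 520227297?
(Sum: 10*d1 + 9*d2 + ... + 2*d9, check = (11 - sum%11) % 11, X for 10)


Weighted sum: 178
178 mod 11 = 2

Check digit: 9


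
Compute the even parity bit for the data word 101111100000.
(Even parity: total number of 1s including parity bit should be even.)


Number of 1s in data: 6
Parity bit: 0

0


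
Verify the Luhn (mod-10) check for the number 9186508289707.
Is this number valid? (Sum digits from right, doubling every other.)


Luhn sum = 70
70 mod 10 = 0

Valid (Luhn sum mod 10 = 0)


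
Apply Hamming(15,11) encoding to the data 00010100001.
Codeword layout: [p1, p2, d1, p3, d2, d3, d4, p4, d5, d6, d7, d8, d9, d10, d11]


Parity bits: p1=0, p2=1, p3=0, p4=0

010000100100001


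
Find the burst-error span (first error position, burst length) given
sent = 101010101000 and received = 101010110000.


XOR: 000000011000

Burst at position 7, length 2


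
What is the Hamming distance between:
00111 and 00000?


XOR: 00111
Count of 1s: 3

3


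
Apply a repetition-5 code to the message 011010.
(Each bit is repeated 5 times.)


Each bit -> 5 copies

000001111111111000001111100000


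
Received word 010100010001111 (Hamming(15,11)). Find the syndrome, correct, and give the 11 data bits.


Syndrome = 14: error at position 14

Data: 00000001101 (corrected bit 14)


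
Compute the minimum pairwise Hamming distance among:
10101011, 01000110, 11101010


Comparing all pairs, minimum distance: 2
Can detect 1 errors, correct 0 errors

2


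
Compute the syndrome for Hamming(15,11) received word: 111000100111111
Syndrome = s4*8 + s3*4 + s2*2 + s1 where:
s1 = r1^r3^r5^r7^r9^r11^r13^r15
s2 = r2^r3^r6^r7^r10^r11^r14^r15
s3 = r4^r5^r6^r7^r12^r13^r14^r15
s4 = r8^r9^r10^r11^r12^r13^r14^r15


s1=0, s2=1, s3=1, s4=0

Syndrome = 6 (error at position 6)


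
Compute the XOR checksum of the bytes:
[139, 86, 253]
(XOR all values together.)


XOR chain: 139 ^ 86 ^ 253 = 32

32


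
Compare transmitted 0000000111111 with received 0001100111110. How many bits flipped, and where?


XOR: 0001100000001

3 error(s) at position(s): 3, 4, 12


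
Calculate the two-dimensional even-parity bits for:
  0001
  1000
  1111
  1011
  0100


Row parities: 11011
Column parities: 1001

Row P: 11011, Col P: 1001, Corner: 0


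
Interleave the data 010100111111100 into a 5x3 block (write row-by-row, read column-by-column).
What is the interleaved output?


Matrix:
  010
  100
  111
  111
  100
Read columns: 011111011000110

011111011000110


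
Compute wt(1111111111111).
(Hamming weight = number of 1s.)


Counting 1s in 1111111111111

13


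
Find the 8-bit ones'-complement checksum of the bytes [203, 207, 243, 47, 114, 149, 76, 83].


Sum = 1122 mod 256 = 98
Complement = 157

157


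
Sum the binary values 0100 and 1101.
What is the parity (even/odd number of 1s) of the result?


0100 = 4
1101 = 13
Sum = 17 = 10001
1s count = 2

even parity (2 ones in 10001)


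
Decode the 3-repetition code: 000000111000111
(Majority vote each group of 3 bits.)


Groups: 000, 000, 111, 000, 111
Majority votes: 00101

00101


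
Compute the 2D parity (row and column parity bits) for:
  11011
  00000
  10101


Row parities: 001
Column parities: 01110

Row P: 001, Col P: 01110, Corner: 1


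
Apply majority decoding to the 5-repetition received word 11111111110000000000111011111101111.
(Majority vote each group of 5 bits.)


Groups: 11111, 11111, 00000, 00000, 11101, 11111, 01111
Majority votes: 1100111

1100111


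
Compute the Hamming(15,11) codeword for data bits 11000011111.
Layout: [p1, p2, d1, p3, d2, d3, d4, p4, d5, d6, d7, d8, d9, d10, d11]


Parity bits: p1=1, p2=0, p3=1, p4=1

101110010011111


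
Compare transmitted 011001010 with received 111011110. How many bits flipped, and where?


XOR: 100010100

3 error(s) at position(s): 0, 4, 6


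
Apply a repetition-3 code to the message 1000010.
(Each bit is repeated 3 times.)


Each bit -> 3 copies

111000000000000111000


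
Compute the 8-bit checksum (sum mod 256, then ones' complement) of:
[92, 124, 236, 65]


Sum = 517 mod 256 = 5
Complement = 250

250


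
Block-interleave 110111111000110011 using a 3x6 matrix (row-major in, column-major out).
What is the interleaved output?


Matrix:
  110111
  111000
  110011
Read columns: 111111010100101101

111111010100101101


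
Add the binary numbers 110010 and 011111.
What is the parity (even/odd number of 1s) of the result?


110010 = 50
011111 = 31
Sum = 81 = 1010001
1s count = 3

odd parity (3 ones in 1010001)


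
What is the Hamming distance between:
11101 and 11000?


XOR: 00101
Count of 1s: 2

2


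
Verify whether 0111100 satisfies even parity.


Number of 1s: 4

Yes, parity is correct (4 ones)


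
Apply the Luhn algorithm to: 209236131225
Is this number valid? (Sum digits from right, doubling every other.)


Luhn sum = 45
45 mod 10 = 5

Invalid (Luhn sum mod 10 = 5)


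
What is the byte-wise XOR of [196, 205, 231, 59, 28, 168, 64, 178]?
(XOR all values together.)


XOR chain: 196 ^ 205 ^ 231 ^ 59 ^ 28 ^ 168 ^ 64 ^ 178 = 147

147


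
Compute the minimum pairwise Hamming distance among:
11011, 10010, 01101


Comparing all pairs, minimum distance: 2
Can detect 1 errors, correct 0 errors

2


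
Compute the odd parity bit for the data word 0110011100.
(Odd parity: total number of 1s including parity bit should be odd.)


Number of 1s in data: 5
Parity bit: 0

0


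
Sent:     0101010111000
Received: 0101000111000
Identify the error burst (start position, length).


XOR: 0000010000000

Burst at position 5, length 1


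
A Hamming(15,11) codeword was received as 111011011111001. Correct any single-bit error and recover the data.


Syndrome = 0: no error detected

Data: 11101111001 (no errors)


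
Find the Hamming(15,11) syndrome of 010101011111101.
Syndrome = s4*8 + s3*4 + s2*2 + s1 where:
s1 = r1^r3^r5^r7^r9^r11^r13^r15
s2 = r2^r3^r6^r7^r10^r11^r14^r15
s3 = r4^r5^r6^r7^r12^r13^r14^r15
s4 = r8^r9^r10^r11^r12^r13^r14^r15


s1=0, s2=1, s3=1, s4=1

Syndrome = 14 (error at position 14)


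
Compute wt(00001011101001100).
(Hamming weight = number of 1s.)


Counting 1s in 00001011101001100

7


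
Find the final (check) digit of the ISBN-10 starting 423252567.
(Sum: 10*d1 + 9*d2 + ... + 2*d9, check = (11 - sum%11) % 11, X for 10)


Weighted sum: 188
188 mod 11 = 1

Check digit: X


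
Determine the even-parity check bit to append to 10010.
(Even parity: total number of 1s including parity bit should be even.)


Number of 1s in data: 2
Parity bit: 0

0


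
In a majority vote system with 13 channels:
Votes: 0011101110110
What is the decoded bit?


Ones: 8 out of 13
Threshold: 7

1 (8/13 voted 1)


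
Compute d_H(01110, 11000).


XOR: 10110
Count of 1s: 3

3


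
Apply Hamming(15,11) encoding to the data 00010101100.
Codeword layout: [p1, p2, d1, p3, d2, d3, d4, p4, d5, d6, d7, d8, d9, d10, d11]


Parity bits: p1=0, p2=0, p3=1, p4=1

000100110101100


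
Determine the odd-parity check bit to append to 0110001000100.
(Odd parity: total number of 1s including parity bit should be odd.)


Number of 1s in data: 4
Parity bit: 1

1


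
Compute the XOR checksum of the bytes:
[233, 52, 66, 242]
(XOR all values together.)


XOR chain: 233 ^ 52 ^ 66 ^ 242 = 109

109


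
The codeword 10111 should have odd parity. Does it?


Number of 1s: 4

No, parity error (4 ones)


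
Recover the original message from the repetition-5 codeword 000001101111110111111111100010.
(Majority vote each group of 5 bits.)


Groups: 00000, 11011, 11110, 11111, 11111, 00010
Majority votes: 011110

011110


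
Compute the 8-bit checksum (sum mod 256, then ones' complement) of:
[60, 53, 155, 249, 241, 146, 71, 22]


Sum = 997 mod 256 = 229
Complement = 26

26


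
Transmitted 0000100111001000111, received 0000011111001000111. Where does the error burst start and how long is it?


XOR: 0000111000000000000

Burst at position 4, length 3


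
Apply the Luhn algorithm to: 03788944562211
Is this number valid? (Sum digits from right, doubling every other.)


Luhn sum = 60
60 mod 10 = 0

Valid (Luhn sum mod 10 = 0)


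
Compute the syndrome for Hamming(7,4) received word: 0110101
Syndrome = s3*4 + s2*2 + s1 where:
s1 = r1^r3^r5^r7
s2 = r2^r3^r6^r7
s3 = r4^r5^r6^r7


s1=1, s2=1, s3=0

Syndrome = 3 (error at position 3)


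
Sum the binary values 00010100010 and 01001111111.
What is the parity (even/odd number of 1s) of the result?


00010100010 = 162
01001111111 = 639
Sum = 801 = 1100100001
1s count = 4

even parity (4 ones in 1100100001)


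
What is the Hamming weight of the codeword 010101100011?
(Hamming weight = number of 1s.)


Counting 1s in 010101100011

6


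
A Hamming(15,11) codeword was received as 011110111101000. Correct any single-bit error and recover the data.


Syndrome = 0: no error detected

Data: 11011101000 (no errors)


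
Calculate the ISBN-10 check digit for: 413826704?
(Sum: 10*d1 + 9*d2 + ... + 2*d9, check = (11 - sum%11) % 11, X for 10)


Weighted sum: 207
207 mod 11 = 9

Check digit: 2


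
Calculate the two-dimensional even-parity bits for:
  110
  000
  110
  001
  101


Row parities: 00010
Column parities: 100

Row P: 00010, Col P: 100, Corner: 1


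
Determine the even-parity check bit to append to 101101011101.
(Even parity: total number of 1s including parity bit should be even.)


Number of 1s in data: 8
Parity bit: 0

0


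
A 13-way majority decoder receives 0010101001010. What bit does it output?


Ones: 5 out of 13
Threshold: 7

0 (5/13 voted 1)


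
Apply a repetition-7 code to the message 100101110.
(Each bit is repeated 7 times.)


Each bit -> 7 copies

111111100000000000000111111100000001111111111111111111110000000


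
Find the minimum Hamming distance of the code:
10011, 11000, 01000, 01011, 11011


Comparing all pairs, minimum distance: 1
Can detect 0 errors, correct 0 errors

1


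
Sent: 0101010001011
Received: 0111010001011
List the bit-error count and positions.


XOR: 0010000000000

1 error(s) at position(s): 2


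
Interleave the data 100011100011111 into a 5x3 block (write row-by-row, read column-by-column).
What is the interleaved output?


Matrix:
  100
  011
  100
  011
  111
Read columns: 101010101101011

101010101101011


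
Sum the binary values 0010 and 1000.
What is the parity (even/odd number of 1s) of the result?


0010 = 2
1000 = 8
Sum = 10 = 1010
1s count = 2

even parity (2 ones in 1010)


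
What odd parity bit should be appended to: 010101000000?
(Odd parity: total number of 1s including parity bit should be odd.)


Number of 1s in data: 3
Parity bit: 0

0


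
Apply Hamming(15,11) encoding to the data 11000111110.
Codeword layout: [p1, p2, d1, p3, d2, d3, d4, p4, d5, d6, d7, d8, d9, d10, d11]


Parity bits: p1=0, p2=0, p3=0, p4=1

001010010111110


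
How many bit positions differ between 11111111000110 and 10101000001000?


XOR: 01010111001110
Count of 1s: 8

8


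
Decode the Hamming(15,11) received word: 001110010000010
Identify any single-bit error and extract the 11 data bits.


Syndrome = 4: error at position 4

Data: 11000000010 (corrected bit 4)


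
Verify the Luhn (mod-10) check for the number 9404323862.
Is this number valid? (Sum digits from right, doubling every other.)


Luhn sum = 44
44 mod 10 = 4

Invalid (Luhn sum mod 10 = 4)


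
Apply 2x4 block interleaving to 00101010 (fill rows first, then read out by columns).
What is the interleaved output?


Matrix:
  0010
  1010
Read columns: 01001100

01001100


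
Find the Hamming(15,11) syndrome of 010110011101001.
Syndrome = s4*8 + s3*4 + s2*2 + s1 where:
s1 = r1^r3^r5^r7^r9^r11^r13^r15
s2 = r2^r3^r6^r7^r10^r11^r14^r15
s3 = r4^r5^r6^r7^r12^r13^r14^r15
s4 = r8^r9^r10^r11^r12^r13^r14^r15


s1=1, s2=1, s3=0, s4=1

Syndrome = 11 (error at position 11)


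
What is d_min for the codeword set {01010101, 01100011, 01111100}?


Comparing all pairs, minimum distance: 3
Can detect 2 errors, correct 1 errors

3


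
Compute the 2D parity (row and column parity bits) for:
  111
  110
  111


Row parities: 101
Column parities: 110

Row P: 101, Col P: 110, Corner: 0


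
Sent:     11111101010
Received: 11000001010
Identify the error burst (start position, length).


XOR: 00111100000

Burst at position 2, length 4


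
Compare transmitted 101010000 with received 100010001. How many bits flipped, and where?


XOR: 001000001

2 error(s) at position(s): 2, 8


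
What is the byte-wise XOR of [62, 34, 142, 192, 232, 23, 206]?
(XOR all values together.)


XOR chain: 62 ^ 34 ^ 142 ^ 192 ^ 232 ^ 23 ^ 206 = 99

99


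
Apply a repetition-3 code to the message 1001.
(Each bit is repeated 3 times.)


Each bit -> 3 copies

111000000111


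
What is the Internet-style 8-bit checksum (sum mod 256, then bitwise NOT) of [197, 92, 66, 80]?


Sum = 435 mod 256 = 179
Complement = 76

76


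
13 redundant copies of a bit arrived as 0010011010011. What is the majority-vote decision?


Ones: 6 out of 13
Threshold: 7

0 (6/13 voted 1)


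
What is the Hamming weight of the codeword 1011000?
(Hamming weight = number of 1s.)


Counting 1s in 1011000

3


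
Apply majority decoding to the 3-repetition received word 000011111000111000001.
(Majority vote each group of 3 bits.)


Groups: 000, 011, 111, 000, 111, 000, 001
Majority votes: 0110100

0110100


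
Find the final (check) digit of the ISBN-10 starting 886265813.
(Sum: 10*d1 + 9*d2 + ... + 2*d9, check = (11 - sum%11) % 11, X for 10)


Weighted sum: 316
316 mod 11 = 8

Check digit: 3


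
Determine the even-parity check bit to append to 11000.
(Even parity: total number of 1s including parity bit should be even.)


Number of 1s in data: 2
Parity bit: 0

0


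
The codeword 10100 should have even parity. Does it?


Number of 1s: 2

Yes, parity is correct (2 ones)


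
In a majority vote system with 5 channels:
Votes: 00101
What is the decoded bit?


Ones: 2 out of 5
Threshold: 3

0 (2/5 voted 1)


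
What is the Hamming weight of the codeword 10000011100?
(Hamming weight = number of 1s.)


Counting 1s in 10000011100

4


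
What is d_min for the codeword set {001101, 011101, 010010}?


Comparing all pairs, minimum distance: 1
Can detect 0 errors, correct 0 errors

1


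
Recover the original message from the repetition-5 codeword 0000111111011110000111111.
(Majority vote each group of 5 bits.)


Groups: 00001, 11111, 01111, 00001, 11111
Majority votes: 01101

01101


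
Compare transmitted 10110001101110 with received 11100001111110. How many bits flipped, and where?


XOR: 01010000010000

3 error(s) at position(s): 1, 3, 9


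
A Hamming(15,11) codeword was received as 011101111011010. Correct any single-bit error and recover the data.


Syndrome = 12: error at position 12

Data: 10111010010 (corrected bit 12)


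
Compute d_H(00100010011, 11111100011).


XOR: 11011110000
Count of 1s: 6

6


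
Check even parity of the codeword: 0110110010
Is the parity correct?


Number of 1s: 5

No, parity error (5 ones)


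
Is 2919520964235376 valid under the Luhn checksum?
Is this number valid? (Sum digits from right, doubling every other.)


Luhn sum = 65
65 mod 10 = 5

Invalid (Luhn sum mod 10 = 5)


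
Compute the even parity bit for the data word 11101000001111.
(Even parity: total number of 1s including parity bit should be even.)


Number of 1s in data: 8
Parity bit: 0

0


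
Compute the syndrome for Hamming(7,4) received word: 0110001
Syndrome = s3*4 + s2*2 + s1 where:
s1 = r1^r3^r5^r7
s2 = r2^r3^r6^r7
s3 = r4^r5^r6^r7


s1=0, s2=1, s3=1

Syndrome = 6 (error at position 6)


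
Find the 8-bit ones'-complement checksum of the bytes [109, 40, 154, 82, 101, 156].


Sum = 642 mod 256 = 130
Complement = 125

125


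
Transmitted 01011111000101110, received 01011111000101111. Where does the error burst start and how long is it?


XOR: 00000000000000001

Burst at position 16, length 1


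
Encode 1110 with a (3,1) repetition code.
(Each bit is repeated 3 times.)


Each bit -> 3 copies

111111111000


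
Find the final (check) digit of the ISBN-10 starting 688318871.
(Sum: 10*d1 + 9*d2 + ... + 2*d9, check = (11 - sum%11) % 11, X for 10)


Weighted sum: 318
318 mod 11 = 10

Check digit: 1


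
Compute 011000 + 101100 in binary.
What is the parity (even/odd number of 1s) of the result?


011000 = 24
101100 = 44
Sum = 68 = 1000100
1s count = 2

even parity (2 ones in 1000100)


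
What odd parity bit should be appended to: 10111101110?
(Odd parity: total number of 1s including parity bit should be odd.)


Number of 1s in data: 8
Parity bit: 1

1


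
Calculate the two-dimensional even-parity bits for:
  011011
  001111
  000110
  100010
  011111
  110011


Row parities: 000010
Column parities: 011100

Row P: 000010, Col P: 011100, Corner: 1


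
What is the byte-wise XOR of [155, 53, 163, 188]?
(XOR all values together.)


XOR chain: 155 ^ 53 ^ 163 ^ 188 = 177

177


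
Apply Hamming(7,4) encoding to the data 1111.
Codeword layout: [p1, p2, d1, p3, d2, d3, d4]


Parity bits: p1=1, p2=1, p3=1

1111111


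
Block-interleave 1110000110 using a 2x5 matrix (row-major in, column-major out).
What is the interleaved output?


Matrix:
  11100
  00110
Read columns: 1010110100

1010110100


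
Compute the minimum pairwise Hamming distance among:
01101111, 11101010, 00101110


Comparing all pairs, minimum distance: 2
Can detect 1 errors, correct 0 errors

2


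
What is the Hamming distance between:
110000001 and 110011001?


XOR: 000011000
Count of 1s: 2

2


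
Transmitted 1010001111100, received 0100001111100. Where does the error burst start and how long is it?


XOR: 1110000000000

Burst at position 0, length 3


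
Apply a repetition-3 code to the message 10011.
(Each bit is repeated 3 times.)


Each bit -> 3 copies

111000000111111


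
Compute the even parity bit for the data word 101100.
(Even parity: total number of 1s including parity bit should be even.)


Number of 1s in data: 3
Parity bit: 1

1


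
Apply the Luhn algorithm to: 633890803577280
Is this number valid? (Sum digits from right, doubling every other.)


Luhn sum = 64
64 mod 10 = 4

Invalid (Luhn sum mod 10 = 4)


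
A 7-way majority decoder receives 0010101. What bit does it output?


Ones: 3 out of 7
Threshold: 4

0 (3/7 voted 1)


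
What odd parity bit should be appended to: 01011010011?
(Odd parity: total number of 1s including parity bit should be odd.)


Number of 1s in data: 6
Parity bit: 1

1


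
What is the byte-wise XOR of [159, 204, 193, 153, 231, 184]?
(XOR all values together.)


XOR chain: 159 ^ 204 ^ 193 ^ 153 ^ 231 ^ 184 = 84

84


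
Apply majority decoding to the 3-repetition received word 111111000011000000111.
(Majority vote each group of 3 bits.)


Groups: 111, 111, 000, 011, 000, 000, 111
Majority votes: 1101001

1101001


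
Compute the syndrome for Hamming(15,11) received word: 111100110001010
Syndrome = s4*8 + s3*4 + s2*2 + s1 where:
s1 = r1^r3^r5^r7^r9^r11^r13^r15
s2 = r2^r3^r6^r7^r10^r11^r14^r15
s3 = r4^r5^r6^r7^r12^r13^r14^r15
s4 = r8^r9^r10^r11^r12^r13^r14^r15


s1=1, s2=0, s3=0, s4=1

Syndrome = 9 (error at position 9)


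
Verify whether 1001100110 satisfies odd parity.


Number of 1s: 5

Yes, parity is correct (5 ones)


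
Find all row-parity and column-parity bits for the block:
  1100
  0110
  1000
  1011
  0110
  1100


Row parities: 001100
Column parities: 0011

Row P: 001100, Col P: 0011, Corner: 0


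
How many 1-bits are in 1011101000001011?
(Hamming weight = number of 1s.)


Counting 1s in 1011101000001011

8


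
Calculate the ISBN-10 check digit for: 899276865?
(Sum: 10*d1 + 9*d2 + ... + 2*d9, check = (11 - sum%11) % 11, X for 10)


Weighted sum: 379
379 mod 11 = 5

Check digit: 6


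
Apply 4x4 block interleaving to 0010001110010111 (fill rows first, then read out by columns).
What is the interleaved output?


Matrix:
  0010
  0011
  1001
  0111
Read columns: 0010000111010111

0010000111010111


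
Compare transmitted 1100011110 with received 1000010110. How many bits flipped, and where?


XOR: 0100001000

2 error(s) at position(s): 1, 6


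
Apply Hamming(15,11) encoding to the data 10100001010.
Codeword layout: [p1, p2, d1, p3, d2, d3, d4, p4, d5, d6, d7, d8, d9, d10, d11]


Parity bits: p1=1, p2=1, p3=1, p4=0

111101000001010


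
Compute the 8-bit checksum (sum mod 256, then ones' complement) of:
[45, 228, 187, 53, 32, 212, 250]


Sum = 1007 mod 256 = 239
Complement = 16

16


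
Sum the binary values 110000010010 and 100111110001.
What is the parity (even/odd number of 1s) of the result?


110000010010 = 3090
100111110001 = 2545
Sum = 5635 = 1011000000011
1s count = 5

odd parity (5 ones in 1011000000011)


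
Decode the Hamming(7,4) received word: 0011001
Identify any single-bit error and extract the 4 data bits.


Syndrome = 0: no error detected

Data: 1001 (no errors)


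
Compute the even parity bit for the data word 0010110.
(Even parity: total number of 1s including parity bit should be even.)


Number of 1s in data: 3
Parity bit: 1

1


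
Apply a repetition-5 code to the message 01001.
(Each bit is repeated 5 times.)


Each bit -> 5 copies

0000011111000000000011111


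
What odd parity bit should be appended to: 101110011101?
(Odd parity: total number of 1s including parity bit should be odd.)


Number of 1s in data: 8
Parity bit: 1

1


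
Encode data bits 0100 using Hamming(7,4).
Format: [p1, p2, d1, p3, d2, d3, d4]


Parity bits: p1=1, p2=0, p3=1

1001100


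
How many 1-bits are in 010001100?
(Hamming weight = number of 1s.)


Counting 1s in 010001100

3


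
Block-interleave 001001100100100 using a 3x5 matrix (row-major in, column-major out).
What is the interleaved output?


Matrix:
  00100
  11001
  00100
Read columns: 010010101000010

010010101000010


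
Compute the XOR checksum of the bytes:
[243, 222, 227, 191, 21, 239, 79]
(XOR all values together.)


XOR chain: 243 ^ 222 ^ 227 ^ 191 ^ 21 ^ 239 ^ 79 = 196

196


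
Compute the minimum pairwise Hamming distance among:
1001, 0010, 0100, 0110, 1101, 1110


Comparing all pairs, minimum distance: 1
Can detect 0 errors, correct 0 errors

1


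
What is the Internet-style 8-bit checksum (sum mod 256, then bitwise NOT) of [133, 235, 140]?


Sum = 508 mod 256 = 252
Complement = 3

3


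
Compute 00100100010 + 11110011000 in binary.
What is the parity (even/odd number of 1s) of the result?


00100100010 = 290
11110011000 = 1944
Sum = 2234 = 100010111010
1s count = 6

even parity (6 ones in 100010111010)


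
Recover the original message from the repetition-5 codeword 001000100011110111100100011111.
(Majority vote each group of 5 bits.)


Groups: 00100, 01000, 11110, 11110, 01000, 11111
Majority votes: 001101

001101


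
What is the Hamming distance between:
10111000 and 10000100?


XOR: 00111100
Count of 1s: 4

4


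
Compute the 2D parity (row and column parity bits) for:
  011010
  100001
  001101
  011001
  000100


Row parities: 10111
Column parities: 101011

Row P: 10111, Col P: 101011, Corner: 0


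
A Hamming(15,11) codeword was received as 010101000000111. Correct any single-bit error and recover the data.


Syndrome = 12: error at position 12

Data: 00100001111 (corrected bit 12)


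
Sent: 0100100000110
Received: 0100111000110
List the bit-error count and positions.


XOR: 0000011000000

2 error(s) at position(s): 5, 6


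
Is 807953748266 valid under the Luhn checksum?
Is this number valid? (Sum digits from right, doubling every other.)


Luhn sum = 52
52 mod 10 = 2

Invalid (Luhn sum mod 10 = 2)


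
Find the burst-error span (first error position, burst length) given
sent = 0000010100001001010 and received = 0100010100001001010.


XOR: 0100000000000000000

Burst at position 1, length 1


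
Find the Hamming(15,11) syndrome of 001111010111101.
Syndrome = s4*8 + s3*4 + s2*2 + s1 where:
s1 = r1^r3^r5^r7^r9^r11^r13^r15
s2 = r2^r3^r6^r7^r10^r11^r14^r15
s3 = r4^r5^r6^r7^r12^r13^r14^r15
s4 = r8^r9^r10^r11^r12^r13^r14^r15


s1=1, s2=1, s3=0, s4=0

Syndrome = 3 (error at position 3)
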